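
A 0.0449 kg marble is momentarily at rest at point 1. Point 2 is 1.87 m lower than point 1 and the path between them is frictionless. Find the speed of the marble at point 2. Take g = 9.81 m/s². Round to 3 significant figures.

Equating total energy at the two states: mgh = ½mv²
v = √(2gh) = √(2 × 9.81 × 1.87) = √36.689 = 6.057 m/s

v = 6.06 m/s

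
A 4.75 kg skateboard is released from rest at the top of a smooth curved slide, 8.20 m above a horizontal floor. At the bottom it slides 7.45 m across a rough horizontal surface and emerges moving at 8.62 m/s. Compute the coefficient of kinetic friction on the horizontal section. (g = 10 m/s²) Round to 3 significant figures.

μ_k = 0.602

Energy bookkeeping (friction removes W_f = μ_k N d):
mgh = ½mv² + μ_k m g d
mgh = 389.50 J; ½mv² = 176.47 J
W_f = 389.50 − 176.47 = 213.0 J
μ_k = W_f/(mg·d) = 213.0/(47.50 × 7.45) = 0.6020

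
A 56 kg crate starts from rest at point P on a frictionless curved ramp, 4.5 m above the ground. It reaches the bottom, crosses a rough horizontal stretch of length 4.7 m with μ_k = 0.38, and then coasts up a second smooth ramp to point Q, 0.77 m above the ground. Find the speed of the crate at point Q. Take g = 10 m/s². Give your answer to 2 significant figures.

Energy at P: mgh₁ = (56)(10)(4.5) = 2520.0 J
Friction loss: W_f = μ_k mg d = 1000 J
At Q: ½mv² + mgh₂ = mgh₁ − W_f
½mv² = 2520.0 − 1000 − 431.20 = 1088.6 J
v = √(2 × 1088.6/56) = 6.235 m/s

v = 6.2 m/s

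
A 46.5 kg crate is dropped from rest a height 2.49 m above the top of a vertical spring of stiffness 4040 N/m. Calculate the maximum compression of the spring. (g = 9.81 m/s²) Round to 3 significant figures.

Let x be the compression. The total drop is H + x, and the crate is instantaneously at rest at max compression, so energy conservation gives:
mg(H + x) = ½kx²
½(4040)x² − (46.5)(9.81)x − (46.5)(9.81)(2.49) = 0
2020x² − 456.2x − 1136 = 0
x = [456.2 + √(208087 + 9.1777e+06)]/(2 × 2020) = 0.8712 m

x = 0.871 m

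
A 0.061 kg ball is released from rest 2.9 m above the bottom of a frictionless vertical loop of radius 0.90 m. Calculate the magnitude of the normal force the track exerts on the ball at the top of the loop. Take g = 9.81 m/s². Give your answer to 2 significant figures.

Energy from release to top (height 2r): mgh = ½mv_top² + mg(2r)
v_top² = 2g(h − 2r) = 2(9.81)(2.9 − 1.800) = 21.582 m²/s²
At the top, both N and weight point toward the centre: N + mg = mv_top²/r
N = m(v_top²/r − g) = 0.061(21.582/0.90 − 9.81) = 0.8644 N

N = 0.86 N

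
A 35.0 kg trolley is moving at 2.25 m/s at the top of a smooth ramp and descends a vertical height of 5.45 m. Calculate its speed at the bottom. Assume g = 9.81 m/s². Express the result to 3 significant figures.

v = 10.6 m/s

Mechanical energy is conserved (no friction): ½mv₀² + mgh = ½mv²
The mass cancels from both sides.
v² = v₀² + 2gh = (2.25)² + 2(9.81)(5.45) = 111.99
v = √111.99 = 10.58 m/s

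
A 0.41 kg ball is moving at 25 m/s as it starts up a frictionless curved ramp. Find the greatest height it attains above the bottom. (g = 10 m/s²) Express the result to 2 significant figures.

h = 31 m

Setting KE at the bottom equal to PE gained: ½mv² = mgh
h = v²/(2g) = 25²/(2 × 10) = 31.25 m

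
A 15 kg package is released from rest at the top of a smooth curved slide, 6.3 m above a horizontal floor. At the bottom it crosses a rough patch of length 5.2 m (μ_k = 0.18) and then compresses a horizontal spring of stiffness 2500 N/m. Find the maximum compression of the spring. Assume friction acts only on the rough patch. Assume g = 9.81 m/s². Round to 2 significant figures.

x = 0.79 m

Initial energy: E₁ = mgh = (15)(9.81)(6.3) = 927.04 J
Friction removes W_f = μ_k mg d = (0.18)(15)(9.81)(5.2) = 137.7 J
Energy reaching the spring: E = 927.04 − 137.7 = 789.31 J
At max compression ½kx² = E ⇒ x = √(2E/k) = √(2 × 789.31/2500) = 0.7946 m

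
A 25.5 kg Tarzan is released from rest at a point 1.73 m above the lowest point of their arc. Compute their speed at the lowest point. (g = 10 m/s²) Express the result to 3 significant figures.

Energy conservation between the two points: mgh = ½mv²
v = √(2gh) = √(2 × 10 × 1.73) = √34.600 = 5.882 m/s

v = 5.88 m/s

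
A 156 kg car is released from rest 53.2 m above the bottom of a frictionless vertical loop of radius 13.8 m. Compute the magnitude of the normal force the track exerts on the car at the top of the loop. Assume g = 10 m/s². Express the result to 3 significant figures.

Energy from release to top (height 2r): mgh = ½mv_top² + mg(2r)
v_top² = 2g(h − 2r) = 2(10)(53.2 − 27.60) = 512.00 m²/s²
At the top, both N and weight point toward the centre: N + mg = mv_top²/r
N = m(v_top²/r − g) = 156(512.00/13.8 − 10) = 4228 N

N = 4230 N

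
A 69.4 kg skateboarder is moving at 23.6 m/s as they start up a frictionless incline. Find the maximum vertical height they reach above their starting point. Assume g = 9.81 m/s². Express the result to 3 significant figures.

Setting KE at the bottom equal to PE gained: ½mv² = mgh
h = v²/(2g) = 23.6²/(2 × 9.81) = 28.39 m

h = 28.4 m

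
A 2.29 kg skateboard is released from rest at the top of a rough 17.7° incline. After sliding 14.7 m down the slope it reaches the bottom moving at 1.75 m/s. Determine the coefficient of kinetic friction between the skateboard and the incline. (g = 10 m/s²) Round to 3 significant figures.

μ_k = 0.308

The energy dissipated by friction is the PE lost minus the KE gained:
mgL sinθ = 102.35 J; ½mv² = 3.5066 J
W_f = 102.35 − 3.5066 = 98.84 J
μ_k = W_f/(mg cosθ · L) = 98.84/(21.82 × 14.7) = 0.3082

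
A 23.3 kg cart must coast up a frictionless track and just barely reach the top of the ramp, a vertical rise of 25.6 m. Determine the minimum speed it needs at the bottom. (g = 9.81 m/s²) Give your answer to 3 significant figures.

v = 22.4 m/s

At the top it is momentarily at rest, so all KE converts to PE: ½mv² = mgh
v = √(2gh) = √(2 × 9.81 × 25.6) = 22.41 m/s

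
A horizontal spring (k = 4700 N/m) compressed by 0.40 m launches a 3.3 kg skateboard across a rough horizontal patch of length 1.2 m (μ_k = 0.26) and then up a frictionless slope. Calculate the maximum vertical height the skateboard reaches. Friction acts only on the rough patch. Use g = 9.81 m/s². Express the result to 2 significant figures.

Spring energy: E₀ = ½kx² = ½(4700)(0.40)² = 376.00 J
Friction: W_f = μ_k mg d = (0.26)(3.3)(9.81)(1.2) = 10.10 J
Energy at base of ramp: E = 376.00 − 10.10 = 365.90 J
At max height all remaining energy is PE: mgh = E ⇒ h = E/(mg) = 365.90/(3.3 × 9.81) = 11.30 m

h = 11 m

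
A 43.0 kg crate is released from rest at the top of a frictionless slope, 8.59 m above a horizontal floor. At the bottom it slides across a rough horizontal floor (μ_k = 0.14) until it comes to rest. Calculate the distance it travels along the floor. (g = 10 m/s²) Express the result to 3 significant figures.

d = 61.4 m

Energy bookkeeping (friction removes W_f = μ_k N d):
At rest all PE has been dissipated by friction: mgh = μ_k m g d
d = h/μ_k = 8.59/0.14 = 61.36 m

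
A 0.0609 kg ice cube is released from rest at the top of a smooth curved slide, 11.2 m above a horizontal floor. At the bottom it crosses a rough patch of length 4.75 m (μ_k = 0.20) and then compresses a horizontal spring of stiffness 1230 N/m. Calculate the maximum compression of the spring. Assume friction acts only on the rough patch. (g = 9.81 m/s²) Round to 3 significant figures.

Initial energy: E₁ = mgh = (0.0609)(9.81)(11.2) = 6.6912 J
Friction removes W_f = μ_k mg d = (0.20)(0.0609)(9.81)(4.75) = 0.5676 J
Energy reaching the spring: E = 6.6912 − 0.5676 = 6.1236 J
At max compression ½kx² = E ⇒ x = √(2E/k) = √(2 × 6.1236/1230) = 0.09979 m

x = 0.0998 m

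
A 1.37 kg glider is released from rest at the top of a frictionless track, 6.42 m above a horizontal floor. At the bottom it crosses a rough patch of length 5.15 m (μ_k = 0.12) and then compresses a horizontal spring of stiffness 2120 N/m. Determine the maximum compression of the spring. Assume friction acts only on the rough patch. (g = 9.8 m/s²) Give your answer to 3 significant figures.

x = 0.271 m

Initial energy: E₁ = mgh = (1.37)(9.8)(6.42) = 86.195 J
Friction removes W_f = μ_k mg d = (0.12)(1.37)(9.8)(5.15) = 8.297 J
Energy reaching the spring: E = 86.195 − 8.297 = 77.898 J
At max compression ½kx² = E ⇒ x = √(2E/k) = √(2 × 77.898/2120) = 0.2711 m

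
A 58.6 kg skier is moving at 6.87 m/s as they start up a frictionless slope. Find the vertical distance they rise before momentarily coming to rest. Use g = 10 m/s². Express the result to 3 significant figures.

h = 2.36 m

By energy conservation, ½mv² = mgh
h = v²/(2g) = 6.87²/(2 × 10) = 2.360 m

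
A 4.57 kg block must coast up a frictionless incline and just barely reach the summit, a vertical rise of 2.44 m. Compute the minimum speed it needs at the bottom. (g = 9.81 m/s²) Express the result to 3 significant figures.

v = 6.92 m/s

At the top it is momentarily at rest, so all KE converts to PE: ½mv² = mgh
v = √(2gh) = √(2 × 9.81 × 2.44) = 6.919 m/s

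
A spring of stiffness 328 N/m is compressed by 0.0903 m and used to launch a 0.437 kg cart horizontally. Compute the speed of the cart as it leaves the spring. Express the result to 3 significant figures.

v = 2.47 m/s

The cart leaves the spring when the spring is at natural length, so ½kx² = ½mv²
v = x√(k/m) = 0.0903 × √(328/0.437) = 2.474 m/s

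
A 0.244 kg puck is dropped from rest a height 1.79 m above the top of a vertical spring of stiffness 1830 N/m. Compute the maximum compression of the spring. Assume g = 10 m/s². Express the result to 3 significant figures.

x = 0.0704 m

Let x be the compression. The total drop is H + x, and the puck is instantaneously at rest at max compression, so energy conservation gives:
mg(H + x) = ½kx²
½(1830)x² − (0.244)(10)x − (0.244)(10)(1.79) = 0
915.0x² − 2.440x − 4.368 = 0
x = [2.440 + √(5.954 + 15985)]/(2 × 915.0) = 0.07044 m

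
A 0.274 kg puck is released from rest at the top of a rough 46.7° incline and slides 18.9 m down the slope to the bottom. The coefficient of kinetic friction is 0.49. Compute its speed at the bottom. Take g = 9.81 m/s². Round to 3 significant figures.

v = 12.1 m/s

Energy: mgh = ½mv² + W_f, with h = L sinθ and W_f = μ_k (mg cosθ) L
mgh = mgL sinθ = (0.274)(9.81)(18.9)sin46.7° = 36.972 J
W_f = μ_k mg cosθ · L = (0.49)(0.274)(9.81)cos46.7°·18.9 = 17.07 J
½mv² = 36.972 − 17.07 = 19.900 J
v = √(2 × 19.900/0.274) = 12.05 m/s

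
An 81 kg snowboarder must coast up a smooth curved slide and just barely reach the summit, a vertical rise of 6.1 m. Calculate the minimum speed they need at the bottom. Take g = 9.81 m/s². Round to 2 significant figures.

At the top they are momentarily at rest, so all KE converts to PE: ½mv² = mgh
v = √(2gh) = √(2 × 9.81 × 6.1) = 10.94 m/s

v = 11 m/s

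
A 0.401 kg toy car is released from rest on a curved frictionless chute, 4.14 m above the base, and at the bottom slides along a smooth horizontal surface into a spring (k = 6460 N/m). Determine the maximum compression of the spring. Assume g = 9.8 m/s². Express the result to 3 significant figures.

x = 0.0710 m

Gravitational PE at the top equals spring PE at max compression: mgh = ½kx²
x = √(2mgh/k) = √(2 × 0.401 × 9.8 × 4.14 / 6460) = 0.07097 m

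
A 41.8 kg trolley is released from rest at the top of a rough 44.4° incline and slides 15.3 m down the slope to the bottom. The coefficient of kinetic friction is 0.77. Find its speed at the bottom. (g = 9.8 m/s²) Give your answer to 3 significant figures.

Taking the bottom as reference, mgh = ½mv² + μ_k N L with h = L sinθ, N = mg cosθ:
mgh = mgL sinθ = (41.8)(9.8)(15.3)sin44.4° = 4385.1 J
W_f = μ_k mg cosθ · L = (0.77)(41.8)(9.8)cos44.4°·15.3 = 3448 J
½mv² = 4385.1 − 3448 = 937.11 J
v = √(2 × 937.11/41.8) = 6.696 m/s

v = 6.70 m/s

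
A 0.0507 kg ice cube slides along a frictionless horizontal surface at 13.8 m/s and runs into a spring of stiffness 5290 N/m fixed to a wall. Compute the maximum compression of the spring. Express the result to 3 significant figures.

x = 0.0427 m

At max compression the cube is momentarily at rest: ½mv² = ½kx²
x = v√(m/k) = 13.8 × √(0.0507/5290) = 0.04272 m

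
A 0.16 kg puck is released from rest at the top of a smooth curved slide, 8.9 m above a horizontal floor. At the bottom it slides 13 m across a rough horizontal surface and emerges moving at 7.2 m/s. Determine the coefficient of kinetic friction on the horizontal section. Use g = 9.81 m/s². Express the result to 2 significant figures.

μ_k = 0.48

Energy bookkeeping (friction removes W_f = μ_k N d):
mgh = ½mv² + μ_k m g d
mgh = 13.969 J; ½mv² = 4.1472 J
W_f = 13.969 − 4.1472 = 9.822 J
μ_k = W_f/(mg·d) = 9.822/(1.570 × 13) = 0.4814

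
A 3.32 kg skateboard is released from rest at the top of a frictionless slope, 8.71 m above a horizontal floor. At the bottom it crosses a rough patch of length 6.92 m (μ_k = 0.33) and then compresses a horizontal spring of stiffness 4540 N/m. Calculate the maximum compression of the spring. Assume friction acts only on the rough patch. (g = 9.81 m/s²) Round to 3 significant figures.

x = 0.304 m

Initial energy: E₁ = mgh = (3.32)(9.81)(8.71) = 283.68 J
Friction removes W_f = μ_k mg d = (0.33)(3.32)(9.81)(6.92) = 74.38 J
Energy reaching the spring: E = 283.68 − 74.38 = 209.30 J
At max compression ½kx² = E ⇒ x = √(2E/k) = √(2 × 209.30/4540) = 0.3037 m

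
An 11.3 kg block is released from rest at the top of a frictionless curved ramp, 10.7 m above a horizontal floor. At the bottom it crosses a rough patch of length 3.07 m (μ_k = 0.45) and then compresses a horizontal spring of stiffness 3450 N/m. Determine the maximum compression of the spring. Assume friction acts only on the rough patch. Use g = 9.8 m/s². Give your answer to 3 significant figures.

x = 0.773 m

Initial energy: E₁ = mgh = (11.3)(9.8)(10.7) = 1184.9 J
Friction removes W_f = μ_k mg d = (0.45)(11.3)(9.8)(3.07) = 153.0 J
Energy reaching the spring: E = 1184.9 − 153.0 = 1031.9 J
At max compression ½kx² = E ⇒ x = √(2E/k) = √(2 × 1031.9/3450) = 0.7734 m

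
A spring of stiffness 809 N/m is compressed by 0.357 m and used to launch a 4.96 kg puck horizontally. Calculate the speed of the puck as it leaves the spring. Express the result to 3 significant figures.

The puck leaves the spring when the spring is at natural length, so ½kx² = ½mv²
v = x√(k/m) = 0.357 × √(809/4.96) = 4.559 m/s

v = 4.56 m/s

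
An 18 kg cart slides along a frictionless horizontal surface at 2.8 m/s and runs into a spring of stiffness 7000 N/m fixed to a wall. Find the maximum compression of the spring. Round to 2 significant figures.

All KE is stored as spring PE at maximum compression: ½mv² = ½kx²
x = v√(m/k) = 2.8 × √(18/7000) = 0.1420 m

x = 0.14 m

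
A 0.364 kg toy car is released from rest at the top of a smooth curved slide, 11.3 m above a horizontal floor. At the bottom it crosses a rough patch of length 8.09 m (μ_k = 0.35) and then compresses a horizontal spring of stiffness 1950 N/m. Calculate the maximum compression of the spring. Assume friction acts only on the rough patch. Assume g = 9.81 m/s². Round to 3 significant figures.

Initial energy: E₁ = mgh = (0.364)(9.81)(11.3) = 40.350 J
Friction removes W_f = μ_k mg d = (0.35)(0.364)(9.81)(8.09) = 10.11 J
Energy reaching the spring: E = 40.350 − 10.11 = 30.240 J
At max compression ½kx² = E ⇒ x = √(2E/k) = √(2 × 30.240/1950) = 0.1761 m

x = 0.176 m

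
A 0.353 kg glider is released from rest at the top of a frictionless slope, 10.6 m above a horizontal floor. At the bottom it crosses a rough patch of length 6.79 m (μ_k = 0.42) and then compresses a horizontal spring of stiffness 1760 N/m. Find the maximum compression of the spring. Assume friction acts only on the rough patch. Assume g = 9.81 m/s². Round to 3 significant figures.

Initial energy: E₁ = mgh = (0.353)(9.81)(10.6) = 36.707 J
Friction removes W_f = μ_k mg d = (0.42)(0.353)(9.81)(6.79) = 9.876 J
Energy reaching the spring: E = 36.707 − 9.876 = 26.831 J
At max compression ½kx² = E ⇒ x = √(2E/k) = √(2 × 26.831/1760) = 0.1746 m

x = 0.175 m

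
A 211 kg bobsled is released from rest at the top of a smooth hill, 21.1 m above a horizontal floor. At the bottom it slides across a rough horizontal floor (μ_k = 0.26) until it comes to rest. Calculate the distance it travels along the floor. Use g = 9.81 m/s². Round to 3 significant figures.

Energy bookkeeping (friction removes W_f = μ_k N d):
At rest all PE has been dissipated by friction: mgh = μ_k m g d
d = h/μ_k = 21.1/0.26 = 81.15 m

d = 81.2 m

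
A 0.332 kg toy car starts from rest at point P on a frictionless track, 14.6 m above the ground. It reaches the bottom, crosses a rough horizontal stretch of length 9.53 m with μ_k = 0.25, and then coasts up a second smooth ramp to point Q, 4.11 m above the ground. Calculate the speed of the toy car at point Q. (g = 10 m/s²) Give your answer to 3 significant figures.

v = 12.7 m/s

Energy at P: mgh₁ = (0.332)(10)(14.6) = 48.472 J
Friction loss: W_f = μ_k mg d = 7.910 J
At Q: ½mv² + mgh₂ = mgh₁ − W_f
½mv² = 48.472 − 7.910 − 13.645 = 26.917 J
v = √(2 × 26.917/0.332) = 12.73 m/s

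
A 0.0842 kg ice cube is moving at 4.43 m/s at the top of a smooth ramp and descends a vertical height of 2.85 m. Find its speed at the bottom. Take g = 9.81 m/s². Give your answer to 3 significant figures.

v = 8.69 m/s

By conservation of mechanical energy, ½mv₀² + mgh = ½mv²
v² = v₀² + 2gh = (4.43)² + 2(9.81)(2.85) = 75.542
v = √75.542 = 8.691 m/s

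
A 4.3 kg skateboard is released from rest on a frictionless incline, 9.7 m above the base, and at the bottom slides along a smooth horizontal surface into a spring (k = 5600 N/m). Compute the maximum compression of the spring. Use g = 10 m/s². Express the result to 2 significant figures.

Energy conservation (no friction) from release to max compression: mgh = ½kx²
x = √(2mgh/k) = √(2 × 4.3 × 10 × 9.7 / 5600) = 0.3860 m

x = 0.39 m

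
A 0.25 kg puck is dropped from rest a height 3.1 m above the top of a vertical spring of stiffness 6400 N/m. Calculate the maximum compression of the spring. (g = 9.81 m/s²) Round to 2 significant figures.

x = 0.049 m

Take the reference level at the top of the uncompressed spring. At max compression the puck has fallen H + x and is momentarily at rest:
mg(H + x) = ½kx²
½(6400)x² − (0.25)(9.81)x − (0.25)(9.81)(3.1) = 0
3200x² − 2.453x − 7.603 = 0
x = [2.453 + √(6.015 + 97315)]/(2 × 3200) = 0.04913 m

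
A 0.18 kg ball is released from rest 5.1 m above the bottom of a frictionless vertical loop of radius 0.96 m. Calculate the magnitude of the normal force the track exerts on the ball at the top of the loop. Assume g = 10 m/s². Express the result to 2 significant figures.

N = 10 N

Energy from release to top (height 2r): mgh = ½mv_top² + mg(2r)
v_top² = 2g(h − 2r) = 2(10)(5.1 − 1.920) = 63.600 m²/s²
At the top, both N and weight point toward the centre: N + mg = mv_top²/r
N = m(v_top²/r − g) = 0.18(63.600/0.96 − 10) = 10.12 N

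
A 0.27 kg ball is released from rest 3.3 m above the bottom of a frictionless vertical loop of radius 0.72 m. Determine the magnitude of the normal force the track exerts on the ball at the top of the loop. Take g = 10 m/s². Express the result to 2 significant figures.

Energy from release to top (height 2r): mgh = ½mv_top² + mg(2r)
v_top² = 2g(h − 2r) = 2(10)(3.3 − 1.440) = 37.200 m²/s²
At the top, both N and weight point toward the centre: N + mg = mv_top²/r
N = m(v_top²/r − g) = 0.27(37.200/0.72 − 10) = 11.25 N

N = 11 N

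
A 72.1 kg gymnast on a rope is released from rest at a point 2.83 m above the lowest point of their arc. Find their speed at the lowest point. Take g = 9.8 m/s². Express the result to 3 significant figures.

v = 7.45 m/s

Equating total energy at the two states: mgh = ½mv²
The mass cancels from both sides.
v = √(2gh) = √(2 × 9.8 × 2.83) = √55.468 = 7.448 m/s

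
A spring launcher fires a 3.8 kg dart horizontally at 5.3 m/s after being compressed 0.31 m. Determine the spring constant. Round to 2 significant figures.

Spring PE at full compression equals KE at release: ½kx² = ½mv²
k = mv²/x² = (3.8)(5.3)²/(0.31)² = 1111 N/m

k = 1100 N/m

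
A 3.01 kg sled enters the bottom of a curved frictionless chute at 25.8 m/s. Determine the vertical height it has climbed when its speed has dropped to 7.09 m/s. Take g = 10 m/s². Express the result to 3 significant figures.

Conservation of energy: ½mv₁² = ½mv₂² + mgh
h = (v₁² − v₂²)/(2g) = (25.8² − 7.09²)/(2 × 10) = 30.77 m

h = 30.8 m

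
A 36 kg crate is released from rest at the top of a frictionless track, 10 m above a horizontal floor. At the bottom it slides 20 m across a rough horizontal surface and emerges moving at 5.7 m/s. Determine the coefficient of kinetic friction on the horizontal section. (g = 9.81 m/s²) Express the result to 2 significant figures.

μ_k = 0.42

Applying the work–energy principle:
mgh = ½mv² + μ_k m g d
mgh = 3531.6 J; ½mv² = 584.82 J
W_f = 3531.6 − 584.82 = 2947 J
μ_k = W_f/(mg·d) = 2947/(353.2 × 20) = 0.4172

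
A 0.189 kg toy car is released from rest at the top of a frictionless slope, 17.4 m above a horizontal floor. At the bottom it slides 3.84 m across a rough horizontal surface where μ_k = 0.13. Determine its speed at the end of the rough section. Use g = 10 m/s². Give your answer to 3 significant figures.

v = 18.4 m/s

Energy at the top = energy at the end + work done against friction:
mgh = ½mv² + μ_k m g d
W_f = μ_k mg d = (0.13)(0.189)(10)(3.84) = 0.9435 J
½mv² = mgh − W_f = 32.886 − 0.9435 = 31.943 J
v = √(2 × 31.943/0.189) = 18.39 m/s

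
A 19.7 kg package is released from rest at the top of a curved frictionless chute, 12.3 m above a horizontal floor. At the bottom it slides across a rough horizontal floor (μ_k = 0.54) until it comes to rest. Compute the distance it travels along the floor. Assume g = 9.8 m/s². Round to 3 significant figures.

Energy bookkeeping (friction removes W_f = μ_k N d):
At rest all PE has been dissipated by friction: mgh = μ_k m g d
d = h/μ_k = 12.3/0.54 = 22.78 m

d = 22.8 m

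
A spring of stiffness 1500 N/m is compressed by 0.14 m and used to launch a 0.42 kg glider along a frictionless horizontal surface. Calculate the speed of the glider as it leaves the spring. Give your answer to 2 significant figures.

Spring PE converts entirely to kinetic energy: ½kx² = ½mv²
v = x√(k/m) = 0.14 × √(1500/0.42) = 8.367 m/s

v = 8.4 m/s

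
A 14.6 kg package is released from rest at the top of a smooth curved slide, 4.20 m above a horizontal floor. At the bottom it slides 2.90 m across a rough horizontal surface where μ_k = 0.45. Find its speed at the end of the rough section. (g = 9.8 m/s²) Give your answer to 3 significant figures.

v = 7.53 m/s

Applying the work–energy principle:
mgh = ½mv² + μ_k m g d
W_f = μ_k mg d = (0.45)(14.6)(9.8)(2.90) = 186.7 J
½mv² = mgh − W_f = 600.94 − 186.7 = 414.22 J
v = √(2 × 414.22/14.6) = 7.533 m/s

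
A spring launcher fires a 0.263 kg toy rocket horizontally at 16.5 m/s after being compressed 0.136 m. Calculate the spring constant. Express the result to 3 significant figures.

k = 3870 N/m

½kx² = ½mv²
k = mv²/x² = (0.263)(16.5)²/(0.136)² = 3871 N/m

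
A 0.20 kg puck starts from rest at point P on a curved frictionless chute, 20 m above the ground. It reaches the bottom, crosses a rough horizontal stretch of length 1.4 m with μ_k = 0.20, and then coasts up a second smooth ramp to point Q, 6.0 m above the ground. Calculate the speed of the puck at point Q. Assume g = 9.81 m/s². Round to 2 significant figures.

Energy at P: mgh₁ = (0.20)(9.81)(20) = 39.240 J
Friction loss: W_f = μ_k mg d = 0.5494 J
At Q: ½mv² + mgh₂ = mgh₁ − W_f
½mv² = 39.240 − 0.5494 − 11.772 = 26.919 J
v = √(2 × 26.919/0.20) = 16.41 m/s

v = 16 m/s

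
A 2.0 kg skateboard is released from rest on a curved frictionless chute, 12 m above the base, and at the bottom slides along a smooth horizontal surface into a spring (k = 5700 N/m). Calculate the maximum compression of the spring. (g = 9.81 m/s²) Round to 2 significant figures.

x = 0.29 m

At max compression the skateboard is momentarily at rest: mgh = ½kx²
x = √(2mgh/k) = √(2 × 2.0 × 9.81 × 12 / 5700) = 0.2874 m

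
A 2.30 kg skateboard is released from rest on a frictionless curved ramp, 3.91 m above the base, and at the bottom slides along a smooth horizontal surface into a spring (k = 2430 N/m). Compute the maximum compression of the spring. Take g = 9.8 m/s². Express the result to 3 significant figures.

Gravitational PE at the top equals spring PE at max compression: mgh = ½kx²
x = √(2mgh/k) = √(2 × 2.30 × 9.8 × 3.91 / 2430) = 0.2693 m

x = 0.269 m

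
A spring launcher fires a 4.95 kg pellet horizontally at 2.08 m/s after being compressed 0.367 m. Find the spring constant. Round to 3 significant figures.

Spring PE at full compression equals KE at release: ½kx² = ½mv²
k = mv²/x² = (4.95)(2.08)²/(0.367)² = 159.0 N/m

k = 159 N/m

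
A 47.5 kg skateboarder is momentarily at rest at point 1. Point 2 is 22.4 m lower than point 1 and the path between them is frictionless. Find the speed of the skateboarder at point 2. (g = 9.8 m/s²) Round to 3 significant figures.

v = 21.0 m/s

Mechanical energy is conserved (no friction): mgh = ½mv²
v = √(2gh) = √(2 × 9.8 × 22.4) = √439.04 = 20.95 m/s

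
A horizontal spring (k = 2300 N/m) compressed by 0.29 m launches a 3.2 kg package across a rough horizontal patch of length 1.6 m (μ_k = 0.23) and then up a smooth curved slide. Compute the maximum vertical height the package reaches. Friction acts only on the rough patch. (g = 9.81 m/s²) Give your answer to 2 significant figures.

Spring energy: E₀ = ½kx² = ½(2300)(0.29)² = 96.715 J
Friction: W_f = μ_k mg d = (0.23)(3.2)(9.81)(1.6) = 11.55 J
Energy at base of ramp: E = 96.715 − 11.55 = 85.163 J
At max height all remaining energy is PE: mgh = E ⇒ h = E/(mg) = 85.163/(3.2 × 9.81) = 2.713 m

h = 2.7 m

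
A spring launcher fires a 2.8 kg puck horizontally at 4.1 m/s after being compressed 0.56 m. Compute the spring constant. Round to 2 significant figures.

k = 150 N/m

Spring PE at full compression equals KE at release: ½kx² = ½mv²
k = mv²/x² = (2.8)(4.1)²/(0.56)² = 150.1 N/m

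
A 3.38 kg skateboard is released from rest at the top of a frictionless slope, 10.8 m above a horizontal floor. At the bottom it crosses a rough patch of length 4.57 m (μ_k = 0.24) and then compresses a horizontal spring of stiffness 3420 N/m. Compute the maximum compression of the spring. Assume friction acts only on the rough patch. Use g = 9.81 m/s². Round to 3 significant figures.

x = 0.434 m

Initial energy: E₁ = mgh = (3.38)(9.81)(10.8) = 358.10 J
Friction removes W_f = μ_k mg d = (0.24)(3.38)(9.81)(4.57) = 36.37 J
Energy reaching the spring: E = 358.10 − 36.37 = 321.74 J
At max compression ½kx² = E ⇒ x = √(2E/k) = √(2 × 321.74/3420) = 0.4338 m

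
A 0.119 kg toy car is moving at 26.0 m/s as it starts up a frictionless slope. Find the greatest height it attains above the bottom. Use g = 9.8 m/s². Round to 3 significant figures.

Setting KE at the bottom equal to PE gained: ½mv² = mgh
h = v²/(2g) = 26.0²/(2 × 9.8) = 34.49 m

h = 34.5 m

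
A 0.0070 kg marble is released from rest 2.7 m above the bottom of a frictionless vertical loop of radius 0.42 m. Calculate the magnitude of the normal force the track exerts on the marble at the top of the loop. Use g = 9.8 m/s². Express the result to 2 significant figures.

N = 0.54 N

Energy from release to top (height 2r): mgh = ½mv_top² + mg(2r)
v_top² = 2g(h − 2r) = 2(9.8)(2.7 − 0.8400) = 36.456 m²/s²
At the top, both N and weight point toward the centre: N + mg = mv_top²/r
N = m(v_top²/r − g) = 0.0070(36.456/0.42 − 9.8) = 0.5390 N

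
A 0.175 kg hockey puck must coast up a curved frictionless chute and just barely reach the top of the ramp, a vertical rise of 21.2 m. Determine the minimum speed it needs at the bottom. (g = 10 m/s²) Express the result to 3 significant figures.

At the top it is momentarily at rest, so all KE converts to PE: ½mv² = mgh
v = √(2gh) = √(2 × 10 × 21.2) = 20.59 m/s

v = 20.6 m/s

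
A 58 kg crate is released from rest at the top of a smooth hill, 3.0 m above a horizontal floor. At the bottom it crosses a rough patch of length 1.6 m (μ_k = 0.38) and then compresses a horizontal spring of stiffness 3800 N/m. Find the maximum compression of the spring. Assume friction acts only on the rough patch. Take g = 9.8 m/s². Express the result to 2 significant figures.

x = 0.85 m

Initial energy: E₁ = mgh = (58)(9.8)(3.0) = 1705.2 J
Friction removes W_f = μ_k mg d = (0.38)(58)(9.8)(1.6) = 345.6 J
Energy reaching the spring: E = 1705.2 − 345.6 = 1359.6 J
At max compression ½kx² = E ⇒ x = √(2E/k) = √(2 × 1359.6/3800) = 0.8459 m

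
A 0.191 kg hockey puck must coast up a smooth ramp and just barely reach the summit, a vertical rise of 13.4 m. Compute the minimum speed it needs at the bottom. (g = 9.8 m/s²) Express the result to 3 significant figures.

v = 16.2 m/s

At the top it is momentarily at rest, so all KE converts to PE: ½mv² = mgh
v = √(2gh) = √(2 × 9.8 × 13.4) = 16.21 m/s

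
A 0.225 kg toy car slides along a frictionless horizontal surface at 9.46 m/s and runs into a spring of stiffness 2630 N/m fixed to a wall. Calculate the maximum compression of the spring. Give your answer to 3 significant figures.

x = 0.0875 m

All KE is stored as spring PE at maximum compression: ½mv² = ½kx²
x = v√(m/k) = 9.46 × √(0.225/2630) = 0.08750 m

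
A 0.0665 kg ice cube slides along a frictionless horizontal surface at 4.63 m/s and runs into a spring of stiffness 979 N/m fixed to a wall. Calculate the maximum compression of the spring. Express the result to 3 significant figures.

At max compression the cube is momentarily at rest: ½mv² = ½kx²
x = v√(m/k) = 4.63 × √(0.0665/979) = 0.03816 m

x = 0.0382 m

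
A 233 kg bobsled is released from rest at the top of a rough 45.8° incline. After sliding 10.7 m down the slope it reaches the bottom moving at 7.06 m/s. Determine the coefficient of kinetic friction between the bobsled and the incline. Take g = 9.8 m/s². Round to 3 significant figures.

mgh = ½mv² + μ_k (mg cosθ) L, with h = L sinθ
mgL sinθ = 17516 J; ½mv² = 5806.8 J
W_f = 17516 − 5806.8 = 11709 J
μ_k = W_f/(mg cosθ · L) = 11709/(1592 × 10.7) = 0.6874

μ_k = 0.687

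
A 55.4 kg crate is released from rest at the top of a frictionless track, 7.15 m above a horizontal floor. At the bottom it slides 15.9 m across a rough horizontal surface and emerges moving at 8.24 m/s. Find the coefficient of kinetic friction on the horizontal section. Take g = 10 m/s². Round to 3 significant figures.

Energy bookkeeping (friction removes W_f = μ_k N d):
mgh = ½mv² + μ_k m g d
mgh = 3961.1 J; ½mv² = 1880.8 J
W_f = 3961.1 − 1880.8 = 2080 J
μ_k = W_f/(mg·d) = 2080/(554.0 × 15.9) = 0.2362

μ_k = 0.236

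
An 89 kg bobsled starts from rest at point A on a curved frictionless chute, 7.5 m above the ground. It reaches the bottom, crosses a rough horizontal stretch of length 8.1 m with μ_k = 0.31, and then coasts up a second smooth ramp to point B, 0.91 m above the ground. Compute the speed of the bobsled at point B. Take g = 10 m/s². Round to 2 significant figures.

v = 9.0 m/s

Energy at A: mgh₁ = (89)(10)(7.5) = 6675.0 J
Friction loss: W_f = μ_k mg d = 2235 J
At B: ½mv² + mgh₂ = mgh₁ − W_f
½mv² = 6675.0 − 2235 − 809.90 = 3630.3 J
v = √(2 × 3630.3/89) = 9.032 m/s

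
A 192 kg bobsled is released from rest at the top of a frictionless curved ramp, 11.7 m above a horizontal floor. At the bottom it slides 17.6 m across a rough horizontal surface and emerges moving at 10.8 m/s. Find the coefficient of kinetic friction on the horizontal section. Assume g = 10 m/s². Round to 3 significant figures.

Applying the work–energy principle:
mgh = ½mv² + μ_k m g d
mgh = 22464 J; ½mv² = 11197 J
W_f = 22464 − 11197 = 11267 J
μ_k = W_f/(mg·d) = 11267/(1920 × 17.6) = 0.3334

μ_k = 0.333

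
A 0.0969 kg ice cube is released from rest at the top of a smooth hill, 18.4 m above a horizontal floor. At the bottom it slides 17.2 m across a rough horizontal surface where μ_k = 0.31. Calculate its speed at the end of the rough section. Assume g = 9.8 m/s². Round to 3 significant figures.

v = 16.0 m/s

Applying the work–energy principle:
mgh = ½mv² + μ_k m g d
W_f = μ_k mg d = (0.31)(0.0969)(9.8)(17.2) = 5.063 J
½mv² = mgh − W_f = 17.473 − 5.063 = 12.410 J
v = √(2 × 12.410/0.0969) = 16.00 m/s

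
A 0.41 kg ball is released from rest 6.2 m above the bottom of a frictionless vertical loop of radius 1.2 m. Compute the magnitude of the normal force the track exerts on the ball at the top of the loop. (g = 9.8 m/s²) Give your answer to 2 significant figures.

Energy from release to top (height 2r): mgh = ½mv_top² + mg(2r)
v_top² = 2g(h − 2r) = 2(9.8)(6.2 − 2.400) = 74.480 m²/s²
At the top, both N and weight point toward the centre: N + mg = mv_top²/r
N = m(v_top²/r − g) = 0.41(74.480/1.2 − 9.8) = 21.43 N

N = 21 N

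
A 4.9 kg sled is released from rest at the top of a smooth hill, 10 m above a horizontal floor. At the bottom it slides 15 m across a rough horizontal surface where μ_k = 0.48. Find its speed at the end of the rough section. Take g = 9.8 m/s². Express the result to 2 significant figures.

Energy bookkeeping (friction removes W_f = μ_k N d):
mgh = ½mv² + μ_k m g d
W_f = μ_k mg d = (0.48)(4.9)(9.8)(15) = 345.7 J
½mv² = mgh − W_f = 480.20 − 345.7 = 134.46 J
v = √(2 × 134.46/4.9) = 7.408 m/s

v = 7.4 m/s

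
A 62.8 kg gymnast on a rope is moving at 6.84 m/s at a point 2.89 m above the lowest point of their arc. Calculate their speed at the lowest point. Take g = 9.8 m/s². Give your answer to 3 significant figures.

Mechanical energy is conserved (no friction): ½mv₀² + mgh = ½mv²
v² = v₀² + 2gh = (6.84)² + 2(9.8)(2.89) = 103.43
v = √103.43 = 10.17 m/s

v = 10.2 m/s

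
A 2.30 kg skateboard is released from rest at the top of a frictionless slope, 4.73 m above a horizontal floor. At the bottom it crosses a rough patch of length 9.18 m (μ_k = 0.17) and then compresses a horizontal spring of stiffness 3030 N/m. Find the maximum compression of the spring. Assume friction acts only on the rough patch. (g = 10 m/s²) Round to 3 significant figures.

Initial energy: E₁ = mgh = (2.30)(10)(4.73) = 108.79 J
Friction removes W_f = μ_k mg d = (0.17)(2.30)(10)(9.18) = 35.89 J
Energy reaching the spring: E = 108.79 − 35.89 = 72.896 J
At max compression ½kx² = E ⇒ x = √(2E/k) = √(2 × 72.896/3030) = 0.2194 m

x = 0.219 m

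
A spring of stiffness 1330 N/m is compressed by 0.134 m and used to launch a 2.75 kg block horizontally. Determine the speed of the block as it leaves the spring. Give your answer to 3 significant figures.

v = 2.95 m/s

Conservation of energy: ½kx² = ½mv²
v = x√(k/m) = 0.134 × √(1330/2.75) = 2.947 m/s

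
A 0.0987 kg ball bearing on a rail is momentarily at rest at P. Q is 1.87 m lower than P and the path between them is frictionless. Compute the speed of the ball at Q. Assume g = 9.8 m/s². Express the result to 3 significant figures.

v = 6.05 m/s

Mechanical energy is conserved (no friction): mgh = ½mv²
The mass cancels from both sides.
v = √(2gh) = √(2 × 9.8 × 1.87) = √36.652 = 6.054 m/s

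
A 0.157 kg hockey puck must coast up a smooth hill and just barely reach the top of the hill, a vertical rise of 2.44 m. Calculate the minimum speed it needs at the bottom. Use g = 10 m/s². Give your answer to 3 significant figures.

At the top it is momentarily at rest, so all KE converts to PE: ½mv² = mgh
v = √(2gh) = √(2 × 10 × 2.44) = 6.986 m/s

v = 6.99 m/s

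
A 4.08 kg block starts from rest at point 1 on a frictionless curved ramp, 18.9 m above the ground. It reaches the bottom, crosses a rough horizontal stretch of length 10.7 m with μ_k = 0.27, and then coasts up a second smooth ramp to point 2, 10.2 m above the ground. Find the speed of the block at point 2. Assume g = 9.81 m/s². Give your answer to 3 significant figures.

v = 10.7 m/s

Energy at 1: mgh₁ = (4.08)(9.81)(18.9) = 756.47 J
Friction loss: W_f = μ_k mg d = 115.6 J
At 2: ½mv² + mgh₂ = mgh₁ − W_f
½mv² = 756.47 − 115.6 − 408.25 = 232.58 J
v = √(2 × 232.58/4.08) = 10.68 m/s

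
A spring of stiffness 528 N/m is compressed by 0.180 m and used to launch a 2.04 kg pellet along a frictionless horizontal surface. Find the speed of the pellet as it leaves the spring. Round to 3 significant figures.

The pellet leaves the spring when the spring is at natural length, so ½kx² = ½mv²
v = x√(k/m) = 0.180 × √(528/2.04) = 2.896 m/s

v = 2.90 m/s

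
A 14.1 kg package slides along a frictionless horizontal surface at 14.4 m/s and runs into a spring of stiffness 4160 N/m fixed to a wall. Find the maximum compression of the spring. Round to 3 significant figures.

At max compression the package is momentarily at rest: ½mv² = ½kx²
x = v√(m/k) = 14.4 × √(14.1/4160) = 0.8384 m

x = 0.838 m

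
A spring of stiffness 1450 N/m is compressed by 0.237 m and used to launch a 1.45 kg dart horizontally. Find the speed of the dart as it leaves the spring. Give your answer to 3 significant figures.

v = 7.49 m/s

Conservation of energy: ½kx² = ½mv²
v = x√(k/m) = 0.237 × √(1450/1.45) = 7.495 m/s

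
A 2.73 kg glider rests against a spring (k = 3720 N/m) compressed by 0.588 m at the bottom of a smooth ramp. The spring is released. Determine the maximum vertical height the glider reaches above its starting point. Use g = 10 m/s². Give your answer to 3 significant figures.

Energy conservation from release to the highest point: ½kx² = mgh
h = kx²/(2mg) = (3720)(0.588)²/(2 × 2.73 × 10) = 23.56 m

h = 23.6 m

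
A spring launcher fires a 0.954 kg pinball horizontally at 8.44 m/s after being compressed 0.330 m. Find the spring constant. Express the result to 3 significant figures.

k = 624 N/m

Energy stored in the spring equals the launch KE: ½kx² = ½mv²
k = mv²/x² = (0.954)(8.44)²/(0.330)² = 624.0 N/m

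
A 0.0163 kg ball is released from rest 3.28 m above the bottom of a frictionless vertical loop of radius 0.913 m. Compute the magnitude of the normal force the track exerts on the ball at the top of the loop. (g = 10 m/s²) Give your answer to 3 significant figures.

Energy from release to top (height 2r): mgh = ½mv_top² + mg(2r)
v_top² = 2g(h − 2r) = 2(10)(3.28 − 1.826) = 29.080 m²/s²
At the top, both N and weight point toward the centre: N + mg = mv_top²/r
N = m(v_top²/r − g) = 0.0163(29.080/0.913 − 10) = 0.3562 N

N = 0.356 N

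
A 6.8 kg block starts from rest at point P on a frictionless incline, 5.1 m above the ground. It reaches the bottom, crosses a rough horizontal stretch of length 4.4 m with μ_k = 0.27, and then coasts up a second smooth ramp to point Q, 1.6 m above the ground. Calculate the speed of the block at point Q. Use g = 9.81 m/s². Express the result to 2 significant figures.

Energy at P: mgh₁ = (6.8)(9.81)(5.1) = 340.21 J
Friction loss: W_f = μ_k mg d = 79.25 J
At Q: ½mv² + mgh₂ = mgh₁ − W_f
½mv² = 340.21 − 79.25 − 106.73 = 154.23 J
v = √(2 × 154.23/6.8) = 6.735 m/s

v = 6.7 m/s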